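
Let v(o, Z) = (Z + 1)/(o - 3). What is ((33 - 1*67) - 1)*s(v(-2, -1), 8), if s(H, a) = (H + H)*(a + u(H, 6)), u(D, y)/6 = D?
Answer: 0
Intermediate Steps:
u(D, y) = 6*D
v(o, Z) = (1 + Z)/(-3 + o)
s(H, a) = 2*H*(a + 6*H) (s(H, a) = (H + H)*(a + 6*H) = (2*H)*(a + 6*H) = 2*H*(a + 6*H))
((33 - 1*67) - 1)*s(v(-2, -1), 8) = ((33 - 1*67) - 1)*(2*((1 - 1)/(-3 - 2))*(8 + 6*((1 - 1)/(-3 - 2)))) = ((33 - 67) - 1)*(2*(0/(-5))*(8 + 6*(0/(-5)))) = (-34 - 1)*(2*(-1/5*0)*(8 + 6*(-1/5*0))) = -70*0*(8 + 6*0) = -70*0*(8 + 0) = -70*0*8 = -35*0 = 0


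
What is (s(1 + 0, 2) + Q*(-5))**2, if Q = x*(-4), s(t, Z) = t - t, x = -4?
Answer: 6400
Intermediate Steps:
s(t, Z) = 0
Q = 16 (Q = -4*(-4) = 16)
(s(1 + 0, 2) + Q*(-5))**2 = (0 + 16*(-5))**2 = (0 - 80)**2 = (-80)**2 = 6400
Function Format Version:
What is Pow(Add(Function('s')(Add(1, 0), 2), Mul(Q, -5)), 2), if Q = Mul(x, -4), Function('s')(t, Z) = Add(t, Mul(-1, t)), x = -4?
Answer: 6400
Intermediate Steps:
Function('s')(t, Z) = 0
Q = 16 (Q = Mul(-4, -4) = 16)
Pow(Add(Function('s')(Add(1, 0), 2), Mul(Q, -5)), 2) = Pow(Add(0, Mul(16, -5)), 2) = Pow(Add(0, -80), 2) = Pow(-80, 2) = 6400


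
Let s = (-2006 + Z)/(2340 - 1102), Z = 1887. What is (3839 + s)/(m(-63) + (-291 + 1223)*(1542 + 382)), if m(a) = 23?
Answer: 4752563/2219970458 ≈ 0.0021408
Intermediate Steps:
s = -119/1238 (s = (-2006 + 1887)/(2340 - 1102) = -119/1238 ≈ -0.096123)
(3839 + s)/(m(-63) + (-291 + 1223)*(1542 + 382)) = (3839 - 119/1238)/(23 + (-291 + 1223)*(1542 + 382)) = 4752563/(1238*(23 + 932*1924)) = 4752563/(1238*(23 + 1793168)) = (4752563/1238)/1793191 = (4752563/1238)*(1/1793191) = 4752563/2219970458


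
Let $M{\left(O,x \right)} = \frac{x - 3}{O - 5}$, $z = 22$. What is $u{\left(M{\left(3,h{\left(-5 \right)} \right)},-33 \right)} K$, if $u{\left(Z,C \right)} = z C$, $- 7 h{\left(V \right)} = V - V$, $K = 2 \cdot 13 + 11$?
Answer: $-26862$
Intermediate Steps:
$K = 37$ ($K = 26 + 11 = 37$)
$h{\left(V \right)} = 0$ ($h{\left(V \right)} = - \frac{V - V}{7} = \left(- \frac{1}{7}\right) 0 = 0$)
$M{\left(O,x \right)} = \frac{-3 + x}{-5 + O}$
$u{\left(Z,C \right)} = 22 C$
$u{\left(M{\left(3,h{\left(-5 \right)} \right)},-33 \right)} K = 22 \left(-33\right) 37 = \left(-726\right) 37 = -26862$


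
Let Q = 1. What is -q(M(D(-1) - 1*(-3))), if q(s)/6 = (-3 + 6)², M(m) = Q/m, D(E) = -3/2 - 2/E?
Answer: -54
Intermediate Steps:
D(E) = -3/2 - 2/E (D(E) = -3*½ - 2/E = -3/2 - 2/E)
M(m) = 1/m
q(s) = 54 (q(s) = 6*(-3 + 6)² = 6*3² = 6*9 = 54)
-q(M(D(-1) - 1*(-3))) = -1*54 = -54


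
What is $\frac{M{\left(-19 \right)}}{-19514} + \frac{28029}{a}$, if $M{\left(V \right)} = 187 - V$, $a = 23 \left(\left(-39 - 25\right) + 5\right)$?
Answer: $- \frac{273618724}{13240249} \approx -20.666$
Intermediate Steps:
$a = -1357$ ($a = 23 \left(-64 + 5\right) = 23 \left(-59\right) = -1357$)
$\frac{M{\left(-19 \right)}}{-19514} + \frac{28029}{a} = \frac{187 - -19}{-19514} + \frac{28029}{-1357} = \left(187 + 19\right) \left(- \frac{1}{19514}\right) + 28029 \left(- \frac{1}{1357}\right) = 206 \left(- \frac{1}{19514}\right) - \frac{28029}{1357} = - \frac{103}{9757} - \frac{28029}{1357} = - \frac{273618724}{13240249}$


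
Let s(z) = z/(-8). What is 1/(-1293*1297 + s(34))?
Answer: -4/6708101 ≈ -5.9629e-7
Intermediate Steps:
s(z) = -z/8 (s(z) = z*(-⅛) = -z/8)
1/(-1293*1297 + s(34)) = 1/(-1293*1297 - ⅛*34) = 1/(-1677021 - 17/4) = 1/(-6708101/4) = -4/6708101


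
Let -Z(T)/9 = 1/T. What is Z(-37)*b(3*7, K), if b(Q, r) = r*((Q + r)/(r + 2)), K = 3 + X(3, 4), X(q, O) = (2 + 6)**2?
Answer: 17688/851 ≈ 20.785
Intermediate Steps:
X(q, O) = 64 (X(q, O) = 8**2 = 64)
Z(T) = -9/T
K = 67 (K = 3 + 64 = 67)
b(Q, r) = r*(Q + r)/(2 + r) (b(Q, r) = r*((Q + r)/(2 + r)) = r*(Q + r)/(2 + r))
Z(-37)*b(3*7, K) = (-9/(-37))*(67*(3*7 + 67)/(2 + 67)) = (-9*(-1/37))*(67*(21 + 67)/69) = 9*(67*(1/69)*88)/37 = (9/37)*(5896/69) = 17688/851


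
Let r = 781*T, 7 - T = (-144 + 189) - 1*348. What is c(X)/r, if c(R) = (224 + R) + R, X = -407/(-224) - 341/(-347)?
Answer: 8923149/9409363040 ≈ 0.00094833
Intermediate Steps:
T = 310 (T = 7 - ((-144 + 189) - 1*348) = 7 - (45 - 348) = 7 - 1*(-303) = 7 + 303 = 310)
X = 217613/77728 (X = -407*(-1/224) - 341*(-1/347) = 407/224 + 341/347 = 217613/77728 ≈ 2.7997)
c(R) = 224 + 2*R
r = 242110 (r = 781*310 = 242110)
c(X)/r = (224 + 2*(217613/77728))/242110 = (224 + 217613/38864)*(1/242110) = (8923149/38864)*(1/242110) = 8923149/9409363040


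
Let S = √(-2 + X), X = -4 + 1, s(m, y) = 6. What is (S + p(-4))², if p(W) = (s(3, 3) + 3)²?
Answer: (81 + I*√5)² ≈ 6556.0 + 362.24*I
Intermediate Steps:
X = -3
p(W) = 81 (p(W) = (6 + 3)² = 9² = 81)
S = I*√5 (S = √(-2 - 3) = √(-5) = I*√5 ≈ 2.2361*I)
(S + p(-4))² = (I*√5 + 81)² = (81 + I*√5)²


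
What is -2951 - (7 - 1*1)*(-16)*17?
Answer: -1319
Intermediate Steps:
-2951 - (7 - 1*1)*(-16)*17 = -2951 - (7 - 1)*(-16)*17 = -2951 - 6*(-16)*17 = -2951 - (-96)*17 = -2951 - 1*(-1632) = -2951 + 1632 = -1319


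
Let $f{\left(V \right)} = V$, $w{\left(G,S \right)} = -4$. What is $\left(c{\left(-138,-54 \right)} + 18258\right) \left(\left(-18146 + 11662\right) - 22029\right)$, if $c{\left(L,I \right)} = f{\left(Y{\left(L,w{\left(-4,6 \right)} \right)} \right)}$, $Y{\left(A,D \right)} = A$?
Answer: $-516655560$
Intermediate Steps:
$c{\left(L,I \right)} = L$
$\left(c{\left(-138,-54 \right)} + 18258\right) \left(\left(-18146 + 11662\right) - 22029\right) = \left(-138 + 18258\right) \left(\left(-18146 + 11662\right) - 22029\right) = 18120 \left(-6484 - 22029\right) = 18120 \left(-28513\right) = -516655560$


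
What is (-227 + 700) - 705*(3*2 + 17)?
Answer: -15742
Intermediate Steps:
(-227 + 700) - 705*(3*2 + 17) = 473 - 705*(6 + 17) = 473 - 705*23 = 473 - 16215 = -15742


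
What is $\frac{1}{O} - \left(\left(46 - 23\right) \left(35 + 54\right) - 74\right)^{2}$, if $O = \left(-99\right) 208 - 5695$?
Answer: $- \frac{102328167224}{26287} \approx -3.8927 \cdot 10^{6}$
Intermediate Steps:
$O = -26287$ ($O = -20592 - 5695 = -26287$)
$\frac{1}{O} - \left(\left(46 - 23\right) \left(35 + 54\right) - 74\right)^{2} = \frac{1}{-26287} - \left(\left(46 - 23\right) \left(35 + 54\right) - 74\right)^{2} = - \frac{1}{26287} - \left(23 \cdot 89 - 74\right)^{2} = - \frac{1}{26287} - \left(2047 - 74\right)^{2} = - \frac{1}{26287} - 1973^{2} = - \frac{1}{26287} - 3892729 = - \frac{102328167224}{26287}$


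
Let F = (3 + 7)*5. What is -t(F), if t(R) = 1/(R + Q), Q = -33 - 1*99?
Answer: 1/82 ≈ 0.012195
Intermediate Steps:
Q = -132 (Q = -33 - 99 = -132)
F = 50 (F = 10*5 = 50)
t(R) = 1/(-132 + R) (t(R) = 1/(R - 132) = 1/(-132 + R))
-t(F) = -1/(-132 + 50) = -1/(-82) = -1*(-1/82) = 1/82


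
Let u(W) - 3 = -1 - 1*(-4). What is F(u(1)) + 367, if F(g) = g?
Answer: 373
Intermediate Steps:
u(W) = 6 (u(W) = 3 + (-1 - 1*(-4)) = 3 + (-1 + 4) = 3 + 3 = 6)
F(u(1)) + 367 = 6 + 367 = 373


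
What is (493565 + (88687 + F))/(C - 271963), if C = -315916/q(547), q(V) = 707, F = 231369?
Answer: -191743349/64197919 ≈ -2.9868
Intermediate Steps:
C = -315916/707 ≈ -446.84
(493565 + (88687 + F))/(C - 271963) = (493565 + (88687 + 231369))/(-315916/707 - 271963) = (493565 + 320056)/(-192593757/707) = 813621*(-707/192593757) = -191743349/64197919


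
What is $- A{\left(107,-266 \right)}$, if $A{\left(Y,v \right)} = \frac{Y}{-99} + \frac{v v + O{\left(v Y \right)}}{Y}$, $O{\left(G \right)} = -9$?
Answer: $- \frac{6992504}{10593} \approx -660.11$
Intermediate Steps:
$A{\left(Y,v \right)} = - \frac{Y}{99} + \frac{-9 + v^{2}}{Y}$ ($A{\left(Y,v \right)} = \frac{Y}{-99} + \frac{v v - 9}{Y} = Y \left(- \frac{1}{99}\right) + \frac{v^{2} - 9}{Y} = - \frac{Y}{99} + \frac{-9 + v^{2}}{Y}$)
$- A{\left(107,-266 \right)} = - \frac{-9 + \left(-266\right)^{2} - \frac{107^{2}}{99}}{107} = - \frac{-9 + 70756 - \frac{11449}{99}}{107} = - \frac{6992504}{107 \cdot 99} = \left(-1\right) \frac{6992504}{10593} = - \frac{6992504}{10593}$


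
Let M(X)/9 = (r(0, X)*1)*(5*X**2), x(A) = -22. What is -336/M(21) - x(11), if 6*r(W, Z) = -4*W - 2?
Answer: 6946/315 ≈ 22.051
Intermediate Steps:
r(W, Z) = -1/3 - 2*W/3 (r(W, Z) = (-4*W - 2)/6 = (-2 - 4*W)/6 = -1/3 - 2*W/3)
M(X) = -15*X**2 (M(X) = 9*(((-1/3 - 2/3*0)*1)*(5*X**2)) = 9*(((-1/3 + 0)*1)*(5*X**2)) = 9*((-1/3*1)*(5*X**2)) = 9*(-5*X**2/3) = -15*X**2)
-336/M(21) - x(11) = -336/((-15*21**2)) - 1*(-22) = -336/((-15*441)) + 22 = -336/(-6615) + 22 = -336*(-1/6615) + 22 = 16/315 + 22 = 6946/315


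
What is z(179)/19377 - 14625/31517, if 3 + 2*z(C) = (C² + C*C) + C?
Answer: 729221068/610704909 ≈ 1.1941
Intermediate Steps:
z(C) = -3/2 + C² + C/2 (z(C) = -3/2 + ((C² + C*C) + C)/2 = -3/2 + ((C² + C²) + C)/2 = -3/2 + (2*C² + C)/2 = -3/2 + (C + 2*C²)/2 = -3/2 + (C² + C/2) = -3/2 + C² + C/2)
z(179)/19377 - 14625/31517 = (-3/2 + 179² + (½)*179)/19377 - 14625/31517 = (-3/2 + 32041 + 179/2)*(1/19377) - 14625*1/31517 = 32129*(1/19377) - 14625/31517 = 32129/19377 - 14625/31517 = 729221068/610704909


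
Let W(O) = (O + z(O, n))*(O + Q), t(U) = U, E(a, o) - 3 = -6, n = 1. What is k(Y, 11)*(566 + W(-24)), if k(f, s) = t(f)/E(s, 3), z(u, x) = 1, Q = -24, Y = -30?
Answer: 16700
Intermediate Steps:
E(a, o) = -3 (E(a, o) = 3 - 6 = -3)
k(f, s) = -f/3 (k(f, s) = f/(-3) = f*(-⅓) = -f/3)
W(O) = (1 + O)*(-24 + O) (W(O) = (O + 1)*(O - 24) = (1 + O)*(-24 + O))
k(Y, 11)*(566 + W(-24)) = (-⅓*(-30))*(566 + (-24 + (-24)² - 23*(-24))) = 10*(566 + (-24 + 576 + 552)) = 10*(566 + 1104) = 10*1670 = 16700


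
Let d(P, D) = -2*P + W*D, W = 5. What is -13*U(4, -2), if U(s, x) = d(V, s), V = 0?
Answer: -260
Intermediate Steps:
d(P, D) = -2*P + 5*D
U(s, x) = 5*s (U(s, x) = -2*0 + 5*s = 0 + 5*s = 5*s)
-13*U(4, -2) = -65*4 = -13*20 = -260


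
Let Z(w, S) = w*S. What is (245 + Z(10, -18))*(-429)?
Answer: -27885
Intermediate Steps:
Z(w, S) = S*w
(245 + Z(10, -18))*(-429) = (245 - 18*10)*(-429) = (245 - 180)*(-429) = 65*(-429) = -27885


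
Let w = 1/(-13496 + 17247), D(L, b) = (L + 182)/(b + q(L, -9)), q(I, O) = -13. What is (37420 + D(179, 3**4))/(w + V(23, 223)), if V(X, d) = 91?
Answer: 9545998671/23211256 ≈ 411.27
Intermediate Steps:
D(L, b) = (182 + L)/(-13 + b) (D(L, b) = (L + 182)/(b - 13) = (182 + L)/(-13 + b))
w = 1/3751 ≈ 0.00026660
(37420 + D(179, 3**4))/(w + V(23, 223)) = (37420 + (182 + 179)/(-13 + 3**4))/(1/3751 + 91) = (37420 + 361/(-13 + 81))/(341342/3751) = (37420 + 361/68)*(3751/341342) = (2544921/68)*(3751/341342) = 9545998671/23211256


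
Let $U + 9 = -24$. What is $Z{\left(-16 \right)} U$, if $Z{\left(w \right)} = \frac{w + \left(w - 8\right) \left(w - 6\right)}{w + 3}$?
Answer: $\frac{16896}{13} \approx 1299.7$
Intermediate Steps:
$U = -33$ ($U = -9 - 24 = -33$)
$Z{\left(w \right)} = \frac{w + \left(-8 + w\right) \left(-6 + w\right)}{3 + w}$
$Z{\left(-16 \right)} U = \frac{48 + \left(-16\right)^{2} - -208}{3 - 16} \left(-33\right) = \frac{48 + 256 + 208}{-13} \left(-33\right) = \left(- \frac{1}{13}\right) 512 \left(-33\right) = \left(- \frac{512}{13}\right) \left(-33\right) = \frac{16896}{13}$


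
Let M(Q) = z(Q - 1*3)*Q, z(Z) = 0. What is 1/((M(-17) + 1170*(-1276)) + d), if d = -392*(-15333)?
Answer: 1/4517616 ≈ 2.2136e-7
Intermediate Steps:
d = 6010536
M(Q) = 0 (M(Q) = 0*Q = 0)
1/((M(-17) + 1170*(-1276)) + d) = 1/((0 + 1170*(-1276)) + 6010536) = 1/((0 - 1492920) + 6010536) = 1/(-1492920 + 6010536) = 1/4517616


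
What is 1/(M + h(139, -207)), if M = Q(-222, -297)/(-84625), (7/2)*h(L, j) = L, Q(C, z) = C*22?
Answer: 592375/23559938 ≈ 0.025143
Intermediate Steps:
Q(C, z) = 22*C
h(L, j) = 2*L/7
M = 4884/84625 (M = (22*(-222))/(-84625) = -4884*(-1/84625) = 4884/84625 ≈ 0.057713)
1/(M + h(139, -207)) = 1/(4884/84625 + (2/7)*139) = 1/(4884/84625 + 278/7) = 1/(23559938/592375) = 592375/23559938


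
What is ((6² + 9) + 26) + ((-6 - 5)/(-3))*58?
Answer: 851/3 ≈ 283.67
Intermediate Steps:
((6² + 9) + 26) + ((-6 - 5)/(-3))*58 = ((36 + 9) + 26) - 11*(-⅓)*58 = (45 + 26) + (11/3)*58 = 71 + 638/3 = 851/3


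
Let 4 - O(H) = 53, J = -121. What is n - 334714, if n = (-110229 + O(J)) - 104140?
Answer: -549132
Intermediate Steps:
O(H) = -49 (O(H) = 4 - 1*53 = 4 - 53 = -49)
n = -214418 (n = (-110229 - 49) - 104140 = -110278 - 104140 = -214418)
n - 334714 = -214418 - 334714 = -549132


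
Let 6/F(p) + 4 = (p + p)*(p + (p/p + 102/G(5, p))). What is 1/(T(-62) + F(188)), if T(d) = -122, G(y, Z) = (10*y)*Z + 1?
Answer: -19649218/2397202937 ≈ -0.0081967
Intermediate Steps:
G(y, Z) = 1 + 10*Z*y (G(y, Z) = 10*Z*y + 1 = 1 + 10*Z*y)
F(p) = 6/(-4 + 2*p*(1 + p + 102/(1 + 50*p))) (F(p) = 6/(-4 + (p + p)*(p + (p/p + 102/(1 + 10*p*5)))) = 6/(-4 + (2*p)*(p + (1 + 102/(1 + 50*p)))) = 6/(-4 + (2*p)*(1 + p + 102/(1 + 50*p))) = 6/(-4 + 2*p*(1 + p + 102/(1 + 50*p))))
1/(T(-62) + F(188)) = 1/(-122 + 3*(1 + 50*188)/(-2 + 3*188 + 50*188³ + 51*188²)) = 1/(-122 + 3*(1 + 9400)/(-2 + 564 + 50*6644672 + 51*35344)) = 1/(-122 + 3*9401/(-2 + 564 + 332233600 + 1802544)) = 1/(-122 + 3*9401/334036706) = 1/(-122 + 3*(1/334036706)*9401) = 1/(-122 + 1659/19649218) = 1/(-2397202937/19649218) = -19649218/2397202937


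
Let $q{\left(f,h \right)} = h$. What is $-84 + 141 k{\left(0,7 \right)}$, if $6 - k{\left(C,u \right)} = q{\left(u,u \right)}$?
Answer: $-225$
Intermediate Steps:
$k{\left(C,u \right)} = 6 - u$
$-84 + 141 k{\left(0,7 \right)} = -84 + 141 \left(6 - 7\right) = -84 + 141 \left(-1\right) = -84 - 141 = -225$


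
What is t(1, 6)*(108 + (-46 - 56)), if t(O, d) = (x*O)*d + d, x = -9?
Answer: -288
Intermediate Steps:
t(O, d) = d - 9*O*d (t(O, d) = (-9*O)*d + d = -9*O*d + d = d - 9*O*d)
t(1, 6)*(108 + (-46 - 56)) = (6*(1 - 9*1))*(108 + (-46 - 56)) = (6*(1 - 9))*(108 - 102) = (6*(-8))*6 = -48*6 = -288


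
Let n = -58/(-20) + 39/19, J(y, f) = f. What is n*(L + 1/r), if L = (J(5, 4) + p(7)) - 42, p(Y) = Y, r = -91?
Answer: -1327751/8645 ≈ -153.59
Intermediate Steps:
L = -31 (L = (4 + 7) - 42 = 11 - 42 = -31)
n = 941/190 (n = -58*(-1/20) + 39*(1/19) = 29/10 + 39/19 = 941/190 ≈ 4.9526)
n*(L + 1/r) = 941*(-31 + 1/(-91))/190 = 941*(-31 - 1/91)/190 = (941/190)*(-2822/91) = -1327751/8645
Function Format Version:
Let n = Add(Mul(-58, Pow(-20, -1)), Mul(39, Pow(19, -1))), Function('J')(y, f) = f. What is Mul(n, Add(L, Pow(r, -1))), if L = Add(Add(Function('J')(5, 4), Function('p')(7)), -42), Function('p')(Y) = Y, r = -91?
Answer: Rational(-1327751, 8645) ≈ -153.59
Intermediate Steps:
L = -31 (L = Add(Add(4, 7), -42) = Add(11, -42) = -31)
n = Rational(941, 190) (n = Add(Mul(-58, Rational(-1, 20)), Mul(39, Rational(1, 19))) = Add(Rational(29, 10), Rational(39, 19)) = Rational(941, 190) ≈ 4.9526)
Mul(n, Add(L, Pow(r, -1))) = Mul(Rational(941, 190), Add(-31, Pow(-91, -1))) = Mul(Rational(941, 190), Add(-31, Rational(-1, 91))) = Mul(Rational(941, 190), Rational(-2822, 91)) = Rational(-1327751, 8645)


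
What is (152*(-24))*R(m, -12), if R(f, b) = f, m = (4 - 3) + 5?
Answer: -21888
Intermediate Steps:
m = 6 (m = 1 + 5 = 6)
(152*(-24))*R(m, -12) = (152*(-24))*6 = -3648*6 = -21888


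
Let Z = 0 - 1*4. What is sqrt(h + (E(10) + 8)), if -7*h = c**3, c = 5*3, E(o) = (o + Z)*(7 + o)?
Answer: I*sqrt(18235)/7 ≈ 19.291*I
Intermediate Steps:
Z = -4 (Z = 0 - 4 = -4)
E(o) = (-4 + o)*(7 + o) (E(o) = (o - 4)*(7 + o) = (-4 + o)*(7 + o))
c = 15
h = -3375/7 (h = -1/7*15**3 = -1/7*3375 = -3375/7 ≈ -482.14)
sqrt(h + (E(10) + 8)) = sqrt(-3375/7 + ((-28 + 10**2 + 3*10) + 8)) = sqrt(-3375/7 + ((-28 + 100 + 30) + 8)) = sqrt(-3375/7 + (102 + 8)) = sqrt(-3375/7 + 110) = sqrt(-2605/7) = I*sqrt(18235)/7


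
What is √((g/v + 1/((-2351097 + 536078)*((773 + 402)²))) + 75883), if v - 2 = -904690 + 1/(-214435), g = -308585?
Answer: √1443214964645605925624674912403579784696134499/137908898443687157775 ≈ 275.47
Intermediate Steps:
v = -193996771281/214435 (v = 2 + (-904690 + 1/(-214435)) = 2 + (-904690 - 1/214435) = 2 - 193997200151/214435 = -193996771281/214435 ≈ -9.0469e+5)
√((g/v + 1/((-2351097 + 536078)*((773 + 402)²))) + 75883) = √((-308585/(-193996771281/214435) + 1/((-2351097 + 536078)*((773 + 402)²))) + 75883) = √((-308585*(-214435/193996771281) + 1/((-1815019)*(1175²))) + 75883) = √((66171424475/193996771281 - 1/1815019/1380625) + 75883) = √((66171424475/193996771281 - 1/1815019*1/1380625) + 75883) = √((66171424475/193996771281 - 1/2505860606875) + 75883) = √(165816365892512731494344/486128867013997231156875 + 75883) = √(36889082631989044404608639969/486128867013997231156875) = √1443214964645605925624674912403579784696134499/137908898443687157775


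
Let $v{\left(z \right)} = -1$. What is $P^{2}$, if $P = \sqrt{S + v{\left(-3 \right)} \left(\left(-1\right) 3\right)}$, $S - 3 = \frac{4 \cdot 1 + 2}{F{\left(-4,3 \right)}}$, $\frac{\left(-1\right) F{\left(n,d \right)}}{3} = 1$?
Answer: $4$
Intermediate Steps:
$F{\left(n,d \right)} = -3$ ($F{\left(n,d \right)} = \left(-3\right) 1 = -3$)
$S = 1$ ($S = 3 + \frac{4 \cdot 1 + 2}{-3} = 3 + \left(4 + 2\right) \left(- \frac{1}{3}\right) = 3 + 6 \left(- \frac{1}{3}\right) = 3 - 2 = 1$)
$P = 2$ ($P = \sqrt{1 - \left(-1\right) 3} = \sqrt{1 - -3} = \sqrt{1 + 3} = \sqrt{4} = 2$)
$P^{2} = 2^{2} = 4$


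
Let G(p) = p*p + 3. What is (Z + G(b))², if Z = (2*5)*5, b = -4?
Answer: 4761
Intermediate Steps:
Z = 50 (Z = 10*5 = 50)
G(p) = 3 + p² (G(p) = p² + 3 = 3 + p²)
(Z + G(b))² = (50 + (3 + (-4)²))² = (50 + (3 + 16))² = (50 + 19)² = 69² = 4761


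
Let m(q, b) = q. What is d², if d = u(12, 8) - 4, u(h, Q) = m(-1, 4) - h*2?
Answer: 841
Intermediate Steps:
u(h, Q) = -1 - 2*h (u(h, Q) = -1 - h*2 = -1 - 2*h)
d = -29 (d = (-1 - 2*12) - 4 = (-1 - 24) - 4 = -25 - 4 = -29)
d² = (-29)² = 841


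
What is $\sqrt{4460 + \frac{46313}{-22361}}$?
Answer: $\frac{\sqrt{2229028266667}}{22361} \approx 66.768$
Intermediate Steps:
$\sqrt{4460 + \frac{46313}{-22361}} = \sqrt{4460 + 46313 \left(- \frac{1}{22361}\right)} = \sqrt{4460 - \frac{46313}{22361}} = \sqrt{\frac{99683747}{22361}} = \frac{\sqrt{2229028266667}}{22361}$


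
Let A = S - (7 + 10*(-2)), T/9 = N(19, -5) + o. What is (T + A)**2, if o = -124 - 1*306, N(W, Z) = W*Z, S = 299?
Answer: 19474569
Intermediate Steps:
o = -430 (o = -124 - 306 = -430)
T = -4725 (T = 9*(19*(-5) - 430) = 9*(-95 - 430) = 9*(-525) = -4725)
A = 312 (A = 299 - (7 + 10*(-2)) = 299 - (7 - 20) = 299 - 1*(-13) = 299 + 13 = 312)
(T + A)**2 = (-4725 + 312)**2 = (-4413)**2 = 19474569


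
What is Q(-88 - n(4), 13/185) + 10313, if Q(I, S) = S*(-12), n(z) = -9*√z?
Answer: 1907749/185 ≈ 10312.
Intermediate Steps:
Q(I, S) = -12*S
Q(-88 - n(4), 13/185) + 10313 = -156/185 + 10313 = 1907749/185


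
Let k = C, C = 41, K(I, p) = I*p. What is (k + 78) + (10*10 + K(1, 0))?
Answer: 219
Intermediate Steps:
k = 41
(k + 78) + (10*10 + K(1, 0)) = (41 + 78) + (10*10 + 1*0) = 119 + (100 + 0) = 119 + 100 = 219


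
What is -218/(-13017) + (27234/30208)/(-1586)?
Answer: 5044925303/311821506048 ≈ 0.016179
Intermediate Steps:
-218/(-13017) + (27234/30208)/(-1586) = -218*(-1/13017) + (27234*(1/30208))*(-1/1586) = 218/13017 + (13617/15104)*(-1/1586) = 218/13017 - 13617/23954944 = 5044925303/311821506048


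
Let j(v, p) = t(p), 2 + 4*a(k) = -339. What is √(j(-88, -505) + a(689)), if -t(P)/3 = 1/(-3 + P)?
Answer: I*√1374902/127 ≈ 9.2328*I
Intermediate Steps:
a(k) = -341/4 (a(k) = -½ + (¼)*(-339) = -½ - 339/4 = -341/4)
t(P) = -3/(-3 + P)
j(v, p) = -3/(-3 + p)
√(j(-88, -505) + a(689)) = √(-3/(-3 - 505) - 341/4) = √(-3/(-508) - 341/4) = √(-3*(-1/508) - 341/4) = √(3/508 - 341/4) = √(-10826/127) = I*√1374902/127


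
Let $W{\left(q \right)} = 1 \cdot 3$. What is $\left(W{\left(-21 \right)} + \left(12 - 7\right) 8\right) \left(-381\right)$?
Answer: $-16383$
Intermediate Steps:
$W{\left(q \right)} = 3$
$\left(W{\left(-21 \right)} + \left(12 - 7\right) 8\right) \left(-381\right) = \left(3 + \left(12 - 7\right) 8\right) \left(-381\right) = \left(3 + 5 \cdot 8\right) \left(-381\right) = \left(3 + 40\right) \left(-381\right) = 43 \left(-381\right) = -16383$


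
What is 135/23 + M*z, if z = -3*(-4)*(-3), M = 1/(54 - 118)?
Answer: 2367/368 ≈ 6.4321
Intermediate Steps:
M = -1/64 (M = 1/(-64) = -1/64 ≈ -0.015625)
z = -36 (z = 12*(-3) = -36)
135/23 + M*z = 135/23 - 1/64*(-36) = 135*(1/23) + 9/16 = 135/23 + 9/16 = 2367/368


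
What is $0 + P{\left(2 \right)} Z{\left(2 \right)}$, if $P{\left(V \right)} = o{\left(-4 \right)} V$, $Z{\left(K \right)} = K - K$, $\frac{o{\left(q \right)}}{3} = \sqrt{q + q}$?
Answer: $0$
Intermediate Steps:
$o{\left(q \right)} = 3 \sqrt{2} \sqrt{q}$ ($o{\left(q \right)} = 3 \sqrt{q + q} = 3 \sqrt{2 q} = 3 \sqrt{2} \sqrt{q}$)
$Z{\left(K \right)} = 0$
$P{\left(V \right)} = 6 i V \sqrt{2}$ ($P{\left(V \right)} = 3 \sqrt{2} \sqrt{-4} V = 3 \sqrt{2} \cdot 2 i V = 6 i \sqrt{2} V = 6 i V \sqrt{2}$)
$0 + P{\left(2 \right)} Z{\left(2 \right)} = 0 + 6 i 2 \sqrt{2} \cdot 0 = 0 + 12 i \sqrt{2} \cdot 0 = 0 + 0 = 0$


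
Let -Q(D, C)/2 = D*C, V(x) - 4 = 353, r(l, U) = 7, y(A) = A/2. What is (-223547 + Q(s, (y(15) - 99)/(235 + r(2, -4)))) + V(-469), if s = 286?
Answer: -2452711/11 ≈ -2.2297e+5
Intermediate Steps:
y(A) = A/2 (y(A) = A*(½) = A/2)
V(x) = 357 (V(x) = 4 + 353 = 357)
Q(D, C) = -2*C*D (Q(D, C) = -2*D*C = -2*C*D)
(-223547 + Q(s, (y(15) - 99)/(235 + r(2, -4)))) + V(-469) = (-223547 - 2*((½)*15 - 99)/(235 + 7)*286) + 357 = (-223547 - 2*(15/2 - 99)/242*286) + 357 = (-223547 - 2*(-183/2*1/242)*286) + 357 = (-223547 - 2*(-183/484)*286) + 357 = (-223547 + 2379/11) + 357 = -2456638/11 + 357 = -2452711/11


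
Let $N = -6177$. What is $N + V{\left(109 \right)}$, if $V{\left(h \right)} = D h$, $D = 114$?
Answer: $6249$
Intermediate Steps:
$V{\left(h \right)} = 114 h$
$N + V{\left(109 \right)} = -6177 + 114 \cdot 109 = -6177 + 12426 = 6249$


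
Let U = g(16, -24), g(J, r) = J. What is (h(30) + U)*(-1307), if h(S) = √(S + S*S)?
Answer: -20912 - 1307*√930 ≈ -60770.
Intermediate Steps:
h(S) = √(S + S²)
U = 16
(h(30) + U)*(-1307) = (√(30*(1 + 30)) + 16)*(-1307) = (√(30*31) + 16)*(-1307) = (√930 + 16)*(-1307) = (16 + √930)*(-1307) = -20912 - 1307*√930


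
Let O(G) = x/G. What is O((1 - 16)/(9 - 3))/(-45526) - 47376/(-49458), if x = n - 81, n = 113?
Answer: 898947016/938177045 ≈ 0.95819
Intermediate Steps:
x = 32 (x = 113 - 81 = 32)
O(G) = 32/G
O((1 - 16)/(9 - 3))/(-45526) - 47376/(-49458) = (32/(((1 - 16)/(9 - 3))))/(-45526) - 47376/(-49458) = (32/((-15/6)))*(-1/45526) - 47376*(-1/49458) = (32/((-15*⅙)))*(-1/45526) + 7896/8243 = (32/(-5/2))*(-1/45526) + 7896/8243 = (32*(-⅖))*(-1/45526) + 7896/8243 = -64/5*(-1/45526) + 7896/8243 = 32/113815 + 7896/8243 = 898947016/938177045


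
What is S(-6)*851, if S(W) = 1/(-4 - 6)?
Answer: -851/10 ≈ -85.100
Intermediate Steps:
S(W) = -⅒ (S(W) = 1/(-10) = -⅒)
S(-6)*851 = -⅒*851 = -851/10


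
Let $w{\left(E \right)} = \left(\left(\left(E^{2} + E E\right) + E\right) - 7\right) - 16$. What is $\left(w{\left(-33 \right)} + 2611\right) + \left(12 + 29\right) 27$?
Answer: $5840$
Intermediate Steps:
$w{\left(E \right)} = -23 + E + 2 E^{2}$ ($w{\left(E \right)} = \left(\left(\left(E^{2} + E^{2}\right) + E\right) - 7\right) - 16 = \left(\left(2 E^{2} + E\right) - 7\right) - 16 = \left(\left(E + 2 E^{2}\right) - 7\right) - 16 = \left(-7 + E + 2 E^{2}\right) - 16 = -23 + E + 2 E^{2}$)
$\left(w{\left(-33 \right)} + 2611\right) + \left(12 + 29\right) 27 = \left(\left(-23 - 33 + 2 \left(-33\right)^{2}\right) + 2611\right) + \left(12 + 29\right) 27 = \left(\left(-23 - 33 + 2 \cdot 1089\right) + 2611\right) + 41 \cdot 27 = \left(\left(-23 - 33 + 2178\right) + 2611\right) + 1107 = \left(2122 + 2611\right) + 1107 = 4733 + 1107 = 5840$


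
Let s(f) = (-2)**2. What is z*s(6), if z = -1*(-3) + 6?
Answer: 36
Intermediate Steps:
s(f) = 4
z = 9 (z = 3 + 6 = 9)
z*s(6) = 9*4 = 36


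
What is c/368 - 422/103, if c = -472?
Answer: -25489/4738 ≈ -5.3797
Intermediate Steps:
c/368 - 422/103 = -472/368 - 422/103 = -472*1/368 - 422*1/103 = -59/46 - 422/103 = -25489/4738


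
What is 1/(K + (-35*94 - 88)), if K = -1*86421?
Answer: -1/89799 ≈ -1.1136e-5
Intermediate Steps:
K = -86421
1/(K + (-35*94 - 88)) = 1/(-86421 + (-35*94 - 88)) = 1/(-86421 + (-3290 - 88)) = 1/(-86421 - 3378) = 1/(-89799) = -1/89799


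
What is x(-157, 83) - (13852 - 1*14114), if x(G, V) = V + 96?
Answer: 441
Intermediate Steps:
x(G, V) = 96 + V
x(-157, 83) - (13852 - 1*14114) = (96 + 83) - (13852 - 1*14114) = 179 - (13852 - 14114) = 179 - 1*(-262) = 179 + 262 = 441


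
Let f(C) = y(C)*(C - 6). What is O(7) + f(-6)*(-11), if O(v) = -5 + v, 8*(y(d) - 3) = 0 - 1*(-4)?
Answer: 464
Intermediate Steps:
y(d) = 7/2 (y(d) = 3 + (0 - 1*(-4))/8 = 3 + (0 + 4)/8 = 3 + (1/8)*4 = 3 + 1/2 = 7/2)
f(C) = -21 + 7*C/2 (f(C) = 7*(C - 6)/2 = 7*(-6 + C)/2 = -21 + 7*C/2)
O(7) + f(-6)*(-11) = (-5 + 7) + (-21 + (7/2)*(-6))*(-11) = 2 + (-21 - 21)*(-11) = 2 - 42*(-11) = 2 + 462 = 464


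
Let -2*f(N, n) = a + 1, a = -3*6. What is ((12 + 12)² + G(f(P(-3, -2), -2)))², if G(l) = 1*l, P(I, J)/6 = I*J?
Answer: 1366561/4 ≈ 3.4164e+5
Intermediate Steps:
P(I, J) = 6*I*J (P(I, J) = 6*(I*J) = 6*I*J)
a = -18
f(N, n) = 17/2 (f(N, n) = -(-18 + 1)/2 = -½*(-17) = 17/2)
G(l) = l
((12 + 12)² + G(f(P(-3, -2), -2)))² = ((12 + 12)² + 17/2)² = (24² + 17/2)² = (576 + 17/2)² = (1169/2)² = 1366561/4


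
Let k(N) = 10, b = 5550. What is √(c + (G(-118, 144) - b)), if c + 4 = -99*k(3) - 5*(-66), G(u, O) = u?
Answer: 2*I*√1583 ≈ 79.574*I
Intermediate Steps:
c = -664 (c = -4 + (-99*10 - 5*(-66)) = -4 + (-990 + 330) = -4 - 660 = -664)
√(c + (G(-118, 144) - b)) = √(-664 + (-118 - 1*5550)) = √(-664 + (-118 - 5550)) = √(-664 - 5668) = √(-6332) = 2*I*√1583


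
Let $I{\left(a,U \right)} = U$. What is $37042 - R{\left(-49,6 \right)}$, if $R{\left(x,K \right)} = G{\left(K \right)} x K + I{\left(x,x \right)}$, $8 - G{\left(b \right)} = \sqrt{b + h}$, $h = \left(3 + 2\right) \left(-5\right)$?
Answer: $39443 - 294 i \sqrt{19} \approx 39443.0 - 1281.5 i$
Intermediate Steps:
$h = -25$ ($h = 5 \left(-5\right) = -25$)
$G{\left(b \right)} = 8 - \sqrt{-25 + b}$ ($G{\left(b \right)} = 8 - \sqrt{b - 25} = 8 - \sqrt{-25 + b}$)
$R{\left(x,K \right)} = x + K x \left(8 - \sqrt{-25 + K}\right)$ ($R{\left(x,K \right)} = \left(8 - \sqrt{-25 + K}\right) x K + x = x \left(8 - \sqrt{-25 + K}\right) K + x = K x \left(8 - \sqrt{-25 + K}\right) + x = x + K x \left(8 - \sqrt{-25 + K}\right)$)
$37042 - R{\left(-49,6 \right)} = 37042 - - 49 \left(1 - 6 \left(-8 + \sqrt{-25 + 6}\right)\right) = 37042 - - 49 \left(1 - 6 \left(-8 + \sqrt{-19}\right)\right) = 37042 - - 49 \left(1 - 6 \left(-8 + i \sqrt{19}\right)\right) = 37042 - - 49 \left(1 + \left(48 - 6 i \sqrt{19}\right)\right) = 37042 - - 49 \left(49 - 6 i \sqrt{19}\right) = 37042 - \left(-2401 + 294 i \sqrt{19}\right) = 37042 + \left(2401 - 294 i \sqrt{19}\right) = 39443 - 294 i \sqrt{19}$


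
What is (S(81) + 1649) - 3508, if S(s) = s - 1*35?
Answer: -1813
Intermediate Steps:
S(s) = -35 + s (S(s) = s - 35 = -35 + s)
(S(81) + 1649) - 3508 = ((-35 + 81) + 1649) - 3508 = (46 + 1649) - 3508 = 1695 - 3508 = -1813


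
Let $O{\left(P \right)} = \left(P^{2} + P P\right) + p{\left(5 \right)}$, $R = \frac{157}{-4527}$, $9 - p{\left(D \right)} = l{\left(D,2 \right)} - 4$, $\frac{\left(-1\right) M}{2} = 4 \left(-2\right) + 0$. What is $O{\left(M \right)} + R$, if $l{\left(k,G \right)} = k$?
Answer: $\frac{2353883}{4527} \approx 519.96$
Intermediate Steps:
$M = 16$ ($M = - 2 \left(4 \left(-2\right) + 0\right) = - 2 \left(-8 + 0\right) = \left(-2\right) \left(-8\right) = 16$)
$p{\left(D \right)} = 13 - D$ ($p{\left(D \right)} = 9 - \left(D - 4\right) = 9 - \left(-4 + D\right) = 13 - D$)
$R = - \frac{157}{4527}$ ($R = 157 \left(- \frac{1}{4527}\right) = - \frac{157}{4527} \approx -0.034681$)
$O{\left(P \right)} = 8 + 2 P^{2}$ ($O{\left(P \right)} = \left(P^{2} + P P\right) + \left(13 - 5\right) = \left(P^{2} + P^{2}\right) + \left(13 - 5\right) = 2 P^{2} + 8 = 8 + 2 P^{2}$)
$O{\left(M \right)} + R = \left(8 + 2 \cdot 16^{2}\right) - \frac{157}{4527} = \left(8 + 2 \cdot 256\right) - \frac{157}{4527} = \left(8 + 512\right) - \frac{157}{4527} = 520 - \frac{157}{4527} = \frac{2353883}{4527}$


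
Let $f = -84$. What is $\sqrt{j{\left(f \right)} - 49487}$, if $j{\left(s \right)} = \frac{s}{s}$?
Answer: $i \sqrt{49486} \approx 222.45 i$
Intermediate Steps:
$j{\left(s \right)} = 1$
$\sqrt{j{\left(f \right)} - 49487} = \sqrt{1 - 49487} = \sqrt{-49486} = i \sqrt{49486}$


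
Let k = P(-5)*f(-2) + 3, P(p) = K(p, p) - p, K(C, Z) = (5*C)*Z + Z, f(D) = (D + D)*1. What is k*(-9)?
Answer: 4473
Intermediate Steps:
f(D) = 2*D (f(D) = (2*D)*1 = 2*D)
K(C, Z) = Z + 5*C*Z (K(C, Z) = 5*C*Z + Z = Z + 5*C*Z)
P(p) = -p + p*(1 + 5*p) (P(p) = p*(1 + 5*p) - p = -p + p*(1 + 5*p))
k = -497 (k = (5*(-5)²)*(2*(-2)) + 3 = (5*25)*(-4) + 3 = 125*(-4) + 3 = -500 + 3 = -497)
k*(-9) = -497*(-9) = 4473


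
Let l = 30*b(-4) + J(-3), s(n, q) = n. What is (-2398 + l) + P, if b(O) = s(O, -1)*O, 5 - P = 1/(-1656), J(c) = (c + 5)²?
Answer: -3161303/1656 ≈ -1909.0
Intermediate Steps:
J(c) = (5 + c)²
P = 8281/1656 (P = 5 - 1/(-1656) = 5 - 1*(-1/1656) = 5 + 1/1656 = 8281/1656 ≈ 5.0006)
b(O) = O² (b(O) = O*O = O²)
l = 484 (l = 30*(-4)² + (5 - 3)² = 30*16 + 2² = 480 + 4 = 484)
(-2398 + l) + P = (-2398 + 484) + 8281/1656 = -1914 + 8281/1656 = -3161303/1656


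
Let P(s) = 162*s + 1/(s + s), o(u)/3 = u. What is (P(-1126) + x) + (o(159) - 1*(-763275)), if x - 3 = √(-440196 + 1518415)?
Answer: 1309184435/2252 + √1078219 ≈ 5.8238e+5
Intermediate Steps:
o(u) = 3*u
P(s) = 1/(2*s) + 162*s (P(s) = 162*s + 1/(2*s) = 1/(2*s) + 162*s)
x = 3 + √1078219 (x = 3 + √(-440196 + 1518415) = 3 + √1078219 ≈ 1041.4)
(P(-1126) + x) + (o(159) - 1*(-763275)) = (((½)/(-1126) + 162*(-1126)) + (3 + √1078219)) + (3*159 - 1*(-763275)) = (((½)*(-1/1126) - 182412) + (3 + √1078219)) + (477 + 763275) = ((-1/2252 - 182412) + (3 + √1078219)) + 763752 = (-410791825/2252 + (3 + √1078219)) + 763752 = (-410785069/2252 + √1078219) + 763752 = 1309184435/2252 + √1078219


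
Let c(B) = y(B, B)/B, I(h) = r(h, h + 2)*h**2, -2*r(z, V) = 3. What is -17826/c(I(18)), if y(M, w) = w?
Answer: -17826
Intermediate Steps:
r(z, V) = -3/2 (r(z, V) = -1/2*3 = -3/2)
I(h) = -3*h**2/2
c(B) = 1 (c(B) = B/B = 1)
-17826/c(I(18)) = -17826/1 = -17826*1 = -17826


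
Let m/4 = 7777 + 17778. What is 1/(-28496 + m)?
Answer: 1/73724 ≈ 1.3564e-5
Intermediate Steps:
m = 102220 (m = 4*(7777 + 17778) = 4*25555 = 102220)
1/(-28496 + m) = 1/(-28496 + 102220) = 1/73724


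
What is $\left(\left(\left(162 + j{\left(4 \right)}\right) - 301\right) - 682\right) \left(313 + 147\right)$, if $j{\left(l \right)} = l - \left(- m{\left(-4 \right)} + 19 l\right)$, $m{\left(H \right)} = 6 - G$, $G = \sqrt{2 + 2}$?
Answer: $-408940$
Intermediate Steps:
$G = 2$ ($G = \sqrt{4} = 2$)
$m{\left(H \right)} = 4$ ($m{\left(H \right)} = 6 - 2 = 4$)
$j{\left(l \right)} = 4 - 18 l$ ($j{\left(l \right)} = l - \left(-4 + 19 l\right) = 4 - 18 l$)
$\left(\left(\left(162 + j{\left(4 \right)}\right) - 301\right) - 682\right) \left(313 + 147\right) = \left(\left(\left(162 + \left(4 - 72\right)\right) - 301\right) - 682\right) \left(313 + 147\right) = \left(\left(\left(162 + \left(4 - 72\right)\right) - 301\right) - 682\right) 460 = \left(\left(\left(162 - 68\right) - 301\right) - 682\right) 460 = \left(\left(94 - 301\right) - 682\right) 460 = \left(-207 - 682\right) 460 = \left(-889\right) 460 = -408940$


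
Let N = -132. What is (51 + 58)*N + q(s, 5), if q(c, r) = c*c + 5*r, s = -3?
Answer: -14354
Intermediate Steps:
q(c, r) = c² + 5*r
(51 + 58)*N + q(s, 5) = (51 + 58)*(-132) + ((-3)² + 5*5) = 109*(-132) + (9 + 25) = -14388 + 34 = -14354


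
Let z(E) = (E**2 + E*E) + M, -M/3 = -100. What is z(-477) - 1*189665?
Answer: 265693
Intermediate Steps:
M = 300 (M = -3*(-100) = 300)
z(E) = 300 + 2*E**2 (z(E) = (E**2 + E*E) + 300 = (E**2 + E**2) + 300 = 2*E**2 + 300 = 300 + 2*E**2)
z(-477) - 1*189665 = (300 + 2*(-477)**2) - 1*189665 = (300 + 2*227529) - 189665 = (300 + 455058) - 189665 = 455358 - 189665 = 265693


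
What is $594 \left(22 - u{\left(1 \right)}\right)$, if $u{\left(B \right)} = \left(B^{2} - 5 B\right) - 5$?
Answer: $18414$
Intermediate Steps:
$u{\left(B \right)} = -5 + B^{2} - 5 B$
$594 \left(22 - u{\left(1 \right)}\right) = 594 \left(22 - \left(-5 + 1^{2} - 5\right)\right) = 594 \left(22 - \left(-5 + 1 - 5\right)\right) = 594 \left(22 - -9\right) = 594 \left(22 + 9\right) = 594 \cdot 31 = 18414$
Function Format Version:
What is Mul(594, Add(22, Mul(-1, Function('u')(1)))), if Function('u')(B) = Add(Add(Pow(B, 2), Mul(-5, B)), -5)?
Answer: 18414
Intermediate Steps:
Function('u')(B) = Add(-5, Pow(B, 2), Mul(-5, B))
Mul(594, Add(22, Mul(-1, Function('u')(1)))) = Mul(594, Add(22, Mul(-1, Add(-5, Pow(1, 2), Mul(-5, 1))))) = Mul(594, Add(22, Mul(-1, Add(-5, 1, -5)))) = Mul(594, Add(22, Mul(-1, -9))) = Mul(594, Add(22, 9)) = Mul(594, 31) = 18414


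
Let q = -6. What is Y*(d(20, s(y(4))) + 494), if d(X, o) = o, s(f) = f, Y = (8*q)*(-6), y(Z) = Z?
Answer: 143424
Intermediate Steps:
Y = 288 (Y = (8*(-6))*(-6) = -48*(-6) = 288)
Y*(d(20, s(y(4))) + 494) = 288*(4 + 494) = 288*498 = 143424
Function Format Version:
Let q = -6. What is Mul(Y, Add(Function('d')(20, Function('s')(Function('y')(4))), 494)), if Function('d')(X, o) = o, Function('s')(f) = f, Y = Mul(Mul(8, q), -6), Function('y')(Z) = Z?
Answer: 143424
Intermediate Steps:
Y = 288 (Y = Mul(Mul(8, -6), -6) = Mul(-48, -6) = 288)
Mul(Y, Add(Function('d')(20, Function('s')(Function('y')(4))), 494)) = Mul(288, Add(4, 494)) = Mul(288, 498) = 143424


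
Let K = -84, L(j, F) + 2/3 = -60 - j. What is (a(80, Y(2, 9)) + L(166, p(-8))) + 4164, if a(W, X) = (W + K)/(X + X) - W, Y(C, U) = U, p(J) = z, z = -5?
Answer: 34714/9 ≈ 3857.1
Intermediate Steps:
p(J) = -5
L(j, F) = -182/3 - j (L(j, F) = -⅔ + (-60 - j) = -182/3 - j)
a(W, X) = -W + (-84 + W)/(2*X) (a(W, X) = (W - 84)/(X + X) - W = (-84 + W)/((2*X)) - W = (-84 + W)*(1/(2*X)) - W = (-84 + W)/(2*X) - W = -W + (-84 + W)/(2*X))
(a(80, Y(2, 9)) + L(166, p(-8))) + 4164 = ((-42 + (½)*80 - 1*80*9)/9 + (-182/3 - 1*166)) + 4164 = ((-42 + 40 - 720)/9 + (-182/3 - 166)) + 4164 = ((⅑)*(-722) - 680/3) + 4164 = (-722/9 - 680/3) + 4164 = -2762/9 + 4164 = 34714/9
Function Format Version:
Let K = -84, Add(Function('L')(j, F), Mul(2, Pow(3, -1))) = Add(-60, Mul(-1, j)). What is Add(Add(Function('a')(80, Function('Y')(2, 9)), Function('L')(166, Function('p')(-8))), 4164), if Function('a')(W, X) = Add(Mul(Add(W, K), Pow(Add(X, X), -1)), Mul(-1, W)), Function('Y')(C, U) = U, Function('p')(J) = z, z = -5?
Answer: Rational(34714, 9) ≈ 3857.1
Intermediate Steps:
Function('p')(J) = -5
Function('L')(j, F) = Add(Rational(-182, 3), Mul(-1, j)) (Function('L')(j, F) = Add(Rational(-2, 3), Add(-60, Mul(-1, j))) = Add(Rational(-182, 3), Mul(-1, j)))
Function('a')(W, X) = Add(Mul(-1, W), Mul(Rational(1, 2), Pow(X, -1), Add(-84, W))) (Function('a')(W, X) = Add(Mul(Add(W, -84), Pow(Add(X, X), -1)), Mul(-1, W)) = Add(Mul(Add(-84, W), Pow(Mul(2, X), -1)), Mul(-1, W)) = Add(Mul(Add(-84, W), Mul(Rational(1, 2), Pow(X, -1))), Mul(-1, W)) = Add(Mul(Rational(1, 2), Pow(X, -1), Add(-84, W)), Mul(-1, W)) = Add(Mul(-1, W), Mul(Rational(1, 2), Pow(X, -1), Add(-84, W))))
Add(Add(Function('a')(80, Function('Y')(2, 9)), Function('L')(166, Function('p')(-8))), 4164) = Add(Add(Mul(Pow(9, -1), Add(-42, Mul(Rational(1, 2), 80), Mul(-1, 80, 9))), Add(Rational(-182, 3), Mul(-1, 166))), 4164) = Add(Add(Mul(Rational(1, 9), Add(-42, 40, -720)), Add(Rational(-182, 3), -166)), 4164) = Add(Add(Mul(Rational(1, 9), -722), Rational(-680, 3)), 4164) = Add(Add(Rational(-722, 9), Rational(-680, 3)), 4164) = Add(Rational(-2762, 9), 4164) = Rational(34714, 9)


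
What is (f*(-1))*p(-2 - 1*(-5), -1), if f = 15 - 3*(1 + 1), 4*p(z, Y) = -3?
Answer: 27/4 ≈ 6.7500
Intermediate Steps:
p(z, Y) = -¾ (p(z, Y) = (¼)*(-3) = -¾)
f = 9 (f = 15 - 3*2 = 15 - 1*6 = 15 - 6 = 9)
(f*(-1))*p(-2 - 1*(-5), -1) = (9*(-1))*(-¾) = -9*(-¾) = 27/4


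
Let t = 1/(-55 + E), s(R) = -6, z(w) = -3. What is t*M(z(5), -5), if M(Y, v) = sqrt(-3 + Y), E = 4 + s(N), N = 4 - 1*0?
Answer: -I*sqrt(6)/57 ≈ -0.042974*I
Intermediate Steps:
N = 4 (N = 4 + 0 = 4)
E = -2 (E = 4 - 6 = -2)
t = -1/57 (t = 1/(-55 - 2) = 1/(-57) = -1/57 ≈ -0.017544)
t*M(z(5), -5) = -sqrt(-3 - 3)/57 = -I*sqrt(6)/57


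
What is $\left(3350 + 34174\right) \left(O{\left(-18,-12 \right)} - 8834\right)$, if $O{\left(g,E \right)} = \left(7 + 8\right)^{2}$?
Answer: $-323044116$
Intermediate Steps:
$O{\left(g,E \right)} = 225$ ($O{\left(g,E \right)} = 15^{2} = 225$)
$\left(3350 + 34174\right) \left(O{\left(-18,-12 \right)} - 8834\right) = \left(3350 + 34174\right) \left(225 - 8834\right) = 37524 \left(-8609\right) = -323044116$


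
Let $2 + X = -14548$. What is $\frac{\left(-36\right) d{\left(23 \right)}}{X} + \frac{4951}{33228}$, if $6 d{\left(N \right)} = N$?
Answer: $\frac{12770419}{80577900} \approx 0.15849$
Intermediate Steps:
$X = -14550$ ($X = -2 - 14548 = -14550$)
$d{\left(N \right)} = \frac{N}{6}$
$\frac{\left(-36\right) d{\left(23 \right)}}{X} + \frac{4951}{33228} = \frac{\left(-36\right) \frac{1}{6} \cdot 23}{-14550} + \frac{4951}{33228} = \left(-36\right) \frac{23}{6} \left(- \frac{1}{14550}\right) + 4951 \cdot \frac{1}{33228} = \left(-138\right) \left(- \frac{1}{14550}\right) + \frac{4951}{33228} = \frac{23}{2425} + \frac{4951}{33228} = \frac{12770419}{80577900}$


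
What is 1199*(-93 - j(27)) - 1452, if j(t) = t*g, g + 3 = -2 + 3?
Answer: -48213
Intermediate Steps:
g = -2 (g = -3 + (-2 + 3) = -3 + 1 = -2)
j(t) = -2*t (j(t) = t*(-2) = -2*t)
1199*(-93 - j(27)) - 1452 = 1199*(-93 - (-2)*27) - 1452 = 1199*(-93 - 1*(-54)) - 1452 = 1199*(-93 + 54) - 1452 = 1199*(-39) - 1452 = -46761 - 1452 = -48213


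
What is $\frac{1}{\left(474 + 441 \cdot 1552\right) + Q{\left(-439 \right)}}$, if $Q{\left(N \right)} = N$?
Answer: $\frac{1}{684467} \approx 1.461 \cdot 10^{-6}$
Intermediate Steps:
$\frac{1}{\left(474 + 441 \cdot 1552\right) + Q{\left(-439 \right)}} = \frac{1}{\left(474 + 441 \cdot 1552\right) - 439} = \frac{1}{\left(474 + 684432\right) - 439} = \frac{1}{684906 - 439} = \frac{1}{684467}$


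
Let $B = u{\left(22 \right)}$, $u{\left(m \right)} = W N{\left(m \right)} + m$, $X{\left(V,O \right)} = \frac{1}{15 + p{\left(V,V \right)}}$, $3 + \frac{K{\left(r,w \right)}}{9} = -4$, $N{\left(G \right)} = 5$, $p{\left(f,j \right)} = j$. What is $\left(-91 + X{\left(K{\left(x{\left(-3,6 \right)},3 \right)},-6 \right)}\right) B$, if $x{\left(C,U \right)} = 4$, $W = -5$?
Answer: $\frac{4369}{16} \approx 273.06$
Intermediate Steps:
$K{\left(r,w \right)} = -63$ ($K{\left(r,w \right)} = -27 + 9 \left(-4\right) = -27 - 36 = -63$)
$X{\left(V,O \right)} = \frac{1}{15 + V}$
$u{\left(m \right)} = -25 + m$ ($u{\left(m \right)} = \left(-5\right) 5 + m = -25 + m$)
$B = -3$ ($B = -25 + 22 = -3$)
$\left(-91 + X{\left(K{\left(x{\left(-3,6 \right)},3 \right)},-6 \right)}\right) B = \left(-91 + \frac{1}{15 - 63}\right) \left(-3\right) = \left(-91 + \frac{1}{-48}\right) \left(-3\right) = \left(-91 - \frac{1}{48}\right) \left(-3\right) = \left(- \frac{4369}{48}\right) \left(-3\right) = \frac{4369}{16}$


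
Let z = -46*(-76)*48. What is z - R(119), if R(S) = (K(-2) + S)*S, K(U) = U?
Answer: 153885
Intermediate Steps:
R(S) = S*(-2 + S) (R(S) = (-2 + S)*S = S*(-2 + S))
z = 167808 (z = 3496*48 = 167808)
z - R(119) = 167808 - 119*(-2 + 119) = 167808 - 119*117 = 167808 - 1*13923 = 167808 - 13923 = 153885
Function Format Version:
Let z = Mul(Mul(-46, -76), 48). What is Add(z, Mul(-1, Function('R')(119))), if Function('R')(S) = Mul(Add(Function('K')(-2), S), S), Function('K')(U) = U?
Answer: 153885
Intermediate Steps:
Function('R')(S) = Mul(S, Add(-2, S)) (Function('R')(S) = Mul(Add(-2, S), S) = Mul(S, Add(-2, S)))
z = 167808 (z = Mul(3496, 48) = 167808)
Add(z, Mul(-1, Function('R')(119))) = Add(167808, Mul(-1, Mul(119, Add(-2, 119)))) = Add(167808, Mul(-1, Mul(119, 117))) = Add(167808, Mul(-1, 13923)) = Add(167808, -13923) = 153885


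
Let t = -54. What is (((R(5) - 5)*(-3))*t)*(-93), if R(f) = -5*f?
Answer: 451980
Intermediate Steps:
(((R(5) - 5)*(-3))*t)*(-93) = (((-5*5 - 5)*(-3))*(-54))*(-93) = (((-25 - 5)*(-3))*(-54))*(-93) = (-30*(-3)*(-54))*(-93) = (90*(-54))*(-93) = -4860*(-93) = 451980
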